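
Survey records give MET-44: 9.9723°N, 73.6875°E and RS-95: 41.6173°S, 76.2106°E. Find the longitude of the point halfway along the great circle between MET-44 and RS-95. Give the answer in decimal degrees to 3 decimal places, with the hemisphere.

74.776°E

Bx = cos φ₂ cos Δλ = 0.746873,  By = cos φ₂ sin Δλ = 0.032911
φₘ = atan2(sin φ₁ + sin φ₂, √((cos φ₁ + Bx)² + By²)) = -15.82608°
λₘ = λ₁ + atan2(By, cos φ₁ + Bx) = 74.77623°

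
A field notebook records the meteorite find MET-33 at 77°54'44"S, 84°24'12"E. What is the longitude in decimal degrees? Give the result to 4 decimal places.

84° + 24′/60 + 12″/3600 = 84 + 0.40000 + 0.00333 = 84.4033°

84.4033°E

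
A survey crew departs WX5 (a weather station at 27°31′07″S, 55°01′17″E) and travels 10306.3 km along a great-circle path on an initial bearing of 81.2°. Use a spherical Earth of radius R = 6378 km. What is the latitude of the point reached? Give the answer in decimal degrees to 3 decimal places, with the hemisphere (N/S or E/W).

8.997°N

WX5: φ = -27.51861°, λ = +55.02139°
δ = d/R = 10306.3/6378 = 1.615914 rad
φ₂ = arcsin(sin φ₁ cos δ + cos φ₁ sin δ cos θ)
   = arcsin(-0.46204·-0.04510 + 0.88686·0.99898·0.15299) = 8.99673°
λ₂ = λ₁ + atan2(sin θ sin δ cos φ₁, cos δ − sin φ₁ sin φ₂) = 143.24523°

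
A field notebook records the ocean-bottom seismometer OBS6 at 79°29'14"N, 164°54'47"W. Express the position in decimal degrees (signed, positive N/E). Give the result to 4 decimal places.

lat: 79.4872° N → +79.4872°
lon: 164.9131° W → -164.9131°

+79.4872°, -164.9131°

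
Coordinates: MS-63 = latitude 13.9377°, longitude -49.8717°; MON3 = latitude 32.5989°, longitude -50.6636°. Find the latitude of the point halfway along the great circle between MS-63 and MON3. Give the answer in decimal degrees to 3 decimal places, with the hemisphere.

23.269°N

Bx = cos φ₂ cos Δλ = 0.842382,  By = cos φ₂ sin Δλ = -0.011644
φₘ = atan2(sin φ₁ + sin φ₂, √((cos φ₁ + Bx)² + By²)) = 23.26879°
λₘ = λ₁ + atan2(By, cos φ₁ + Bx) = -50.23967°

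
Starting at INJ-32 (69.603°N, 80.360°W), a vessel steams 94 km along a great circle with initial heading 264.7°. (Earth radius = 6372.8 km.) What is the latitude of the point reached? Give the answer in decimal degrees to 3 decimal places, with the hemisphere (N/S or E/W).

69.508°N

δ = d/R = 94/6372.8 = 0.014750 rad
φ₂ = arcsin(sin φ₁ cos δ + cos φ₁ sin δ cos θ)
   = arcsin(0.93730·0.99989 + 0.34852·0.01475·-0.09237) = 69.50839°
λ₂ = λ₁ + atan2(sin θ sin δ cos φ₁, cos δ − sin φ₁ sin φ₂) = -82.76445°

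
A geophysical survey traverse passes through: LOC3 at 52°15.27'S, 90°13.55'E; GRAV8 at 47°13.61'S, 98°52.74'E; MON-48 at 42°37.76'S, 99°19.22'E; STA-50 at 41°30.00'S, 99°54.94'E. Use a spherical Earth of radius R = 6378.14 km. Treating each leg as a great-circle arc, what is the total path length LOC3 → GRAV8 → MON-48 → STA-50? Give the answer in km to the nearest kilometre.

1484 km

LOC3: φ = -52.25450°, λ = +90.22583°
GRAV8: φ = -47.22683°, λ = +98.87900°
MON-48: φ = -42.62933°, λ = +99.32033°
STA-50: φ = -41.50000°, λ = +99.91567°
LOC3→GRAV8: c = 0.131086 rad, d = 836.09 km
GRAV8→MON-48: c = 0.080426 rad, d = 512.97 km
MON-48→STA-50: c = 0.021166 rad, d = 135.00 km
Total = 836.09 + 512.97 + 135.00 = 1484.06 km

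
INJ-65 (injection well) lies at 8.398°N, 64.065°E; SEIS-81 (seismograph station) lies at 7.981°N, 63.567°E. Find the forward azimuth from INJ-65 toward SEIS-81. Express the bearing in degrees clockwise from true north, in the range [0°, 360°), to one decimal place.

Δλ = -0.4980°
y = sin Δλ · cos φ₂ = -0.008607
x = cos φ₁ sin φ₂ − sin φ₁ cos φ₂ cos Δλ = -0.007272
θ = atan2(y, x) = -130.1947° → 229.8053° (mod 360°)

229.8°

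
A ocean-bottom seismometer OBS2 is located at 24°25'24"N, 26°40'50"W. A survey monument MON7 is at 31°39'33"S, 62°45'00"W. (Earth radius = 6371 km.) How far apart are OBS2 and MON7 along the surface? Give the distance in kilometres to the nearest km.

7320 km

OBS2: φ = +24.42333°, λ = -26.68056°
MON7: φ = -31.65917°, λ = -62.75000°
Δφ = -56.0825°,  Δλ = -36.0694°
a = sin²(Δφ/2) + cos φ₁ cos φ₂ sin²(Δλ/2) = 0.295285
c = 2·arcsin(√a) = 1.148966 rad = 65.8309°
d = R·c = 6371 × 1.148966 = 7320.1 km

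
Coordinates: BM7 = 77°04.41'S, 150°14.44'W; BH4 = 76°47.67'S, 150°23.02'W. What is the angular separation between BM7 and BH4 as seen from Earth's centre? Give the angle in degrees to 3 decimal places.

BM7: φ = -77.07350°, λ = -150.24067°
BH4: φ = -76.79450°, λ = -150.38367°
Δφ = 0.2790°,  Δλ = -0.1430°
a = sin²(Δφ/2) + cos φ₁ cos φ₂ sin²(Δλ/2) = 0.000006
c = 2·arcsin(√a) = 0.004902 rad = 0.2809°

0.281°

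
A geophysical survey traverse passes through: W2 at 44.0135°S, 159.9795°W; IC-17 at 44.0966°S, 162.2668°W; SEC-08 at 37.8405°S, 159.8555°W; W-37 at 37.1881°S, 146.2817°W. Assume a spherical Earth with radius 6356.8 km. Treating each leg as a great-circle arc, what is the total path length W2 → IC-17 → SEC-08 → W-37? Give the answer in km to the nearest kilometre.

W2→IC-17: c = 0.028726 rad, d = 182.60 km
IC-17→SEC-08: c = 0.113705 rad, d = 722.80 km
SEC-08→W-37: c = 0.188094 rad, d = 1195.68 km
Total = 182.60 + 722.80 + 1195.68 = 2101.08 km

2101 km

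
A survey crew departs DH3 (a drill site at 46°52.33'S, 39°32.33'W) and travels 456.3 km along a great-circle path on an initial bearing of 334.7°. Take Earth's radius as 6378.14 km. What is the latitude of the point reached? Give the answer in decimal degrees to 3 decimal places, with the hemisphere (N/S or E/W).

43.140°S

DH3: φ = -46.87217°, λ = -39.53883°
δ = d/R = 456.3/6378.14 = 0.071541 rad
φ₂ = arcsin(sin φ₁ cos δ + cos φ₁ sin δ cos θ)
   = arcsin(-0.72983·0.99744 + 0.68363·0.07148·0.90408) = -43.14009°
λ₂ = λ₁ + atan2(sin θ sin δ cos φ₁, cos δ − sin φ₁ sin φ₂) = -41.93818°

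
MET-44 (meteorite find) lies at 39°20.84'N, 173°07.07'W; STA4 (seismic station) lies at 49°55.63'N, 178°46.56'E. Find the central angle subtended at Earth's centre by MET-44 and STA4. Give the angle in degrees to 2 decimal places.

12.03°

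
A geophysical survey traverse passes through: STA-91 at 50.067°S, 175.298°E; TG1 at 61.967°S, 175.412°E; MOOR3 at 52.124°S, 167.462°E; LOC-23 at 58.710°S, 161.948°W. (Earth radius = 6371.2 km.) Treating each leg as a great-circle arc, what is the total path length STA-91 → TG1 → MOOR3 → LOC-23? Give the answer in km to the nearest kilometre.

STA-91→TG1: c = 0.207697 rad, d = 1323.28 km
TG1→MOOR3: c = 0.187321 rad, d = 1193.46 km
MOOR3→LOC-23: c = 0.320671 rad, d = 2043.06 km
Total = 1323.28 + 1193.46 + 2043.06 = 4559.80 km

4560 km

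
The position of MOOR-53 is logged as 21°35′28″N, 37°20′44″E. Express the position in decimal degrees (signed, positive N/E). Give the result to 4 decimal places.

+21.5911°, +37.3456°

lat: 21.5911° N → +21.5911°
lon: 37.3456° E → +37.3456°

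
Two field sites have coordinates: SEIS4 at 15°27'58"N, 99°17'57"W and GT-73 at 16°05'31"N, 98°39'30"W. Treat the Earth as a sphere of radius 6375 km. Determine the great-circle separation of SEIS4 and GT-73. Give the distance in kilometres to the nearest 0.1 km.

SEIS4: φ = +15.46611°, λ = -99.29917°
GT-73: φ = +16.09194°, λ = -98.65833°
Δφ = 0.6258°,  Δλ = 0.6408°
a = sin²(Δφ/2) + cos φ₁ cos φ₂ sin²(Δλ/2) = 0.000059
c = 2·arcsin(√a) = 0.015335 rad = 0.8786°
d = R·c = 6375 × 0.015335 = 97.8 km

97.8 km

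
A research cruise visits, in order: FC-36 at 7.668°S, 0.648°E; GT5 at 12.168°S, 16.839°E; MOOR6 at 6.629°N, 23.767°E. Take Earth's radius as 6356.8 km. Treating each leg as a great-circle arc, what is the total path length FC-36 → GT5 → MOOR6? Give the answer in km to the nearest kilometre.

4059 km

FC-36→GT5: c = 0.289129 rad, d = 1837.93 km
GT5→MOOR6: c = 0.349405 rad, d = 2221.10 km
Total = 1837.93 + 2221.10 = 4059.04 km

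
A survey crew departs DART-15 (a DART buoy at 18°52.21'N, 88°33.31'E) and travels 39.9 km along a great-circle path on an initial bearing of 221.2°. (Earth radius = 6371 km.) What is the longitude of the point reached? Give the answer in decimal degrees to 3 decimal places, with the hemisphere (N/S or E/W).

88.306°E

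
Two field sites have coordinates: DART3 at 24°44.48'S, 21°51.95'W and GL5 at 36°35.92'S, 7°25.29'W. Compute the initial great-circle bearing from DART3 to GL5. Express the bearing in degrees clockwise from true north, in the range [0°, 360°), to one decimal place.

DART3: φ = -24.74133°, λ = -21.86583°
GL5: φ = -36.59867°, λ = -7.42150°
Δλ = 14.4443°
y = sin Δλ · cos φ₂ = 0.200258
x = cos φ₁ sin φ₂ − sin φ₁ cos φ₂ cos Δλ = -0.216096
θ = atan2(y, x) = 137.1786° → 137.1786° (mod 360°)

137.2°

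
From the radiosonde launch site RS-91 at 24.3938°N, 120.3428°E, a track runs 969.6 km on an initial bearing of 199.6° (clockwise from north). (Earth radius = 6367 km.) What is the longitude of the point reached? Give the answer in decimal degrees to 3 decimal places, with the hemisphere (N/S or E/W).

δ = d/R = 969.6/6367 = 0.152285 rad
φ₂ = arcsin(sin φ₁ cos δ + cos φ₁ sin δ cos θ)
   = arcsin(0.41301·0.98843 + 0.91073·0.15170·-0.94206) = 16.14542°
λ₂ = λ₁ + atan2(sin θ sin δ cos φ₁, cos δ − sin φ₁ sin φ₂) = 117.30605°

117.306°E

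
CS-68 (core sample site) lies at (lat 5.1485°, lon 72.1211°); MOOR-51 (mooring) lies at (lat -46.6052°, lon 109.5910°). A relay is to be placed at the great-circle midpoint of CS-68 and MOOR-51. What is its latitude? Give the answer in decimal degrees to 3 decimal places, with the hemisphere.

Bx = cos φ₂ cos Δλ = 0.545270,  By = cos φ₂ sin Δλ = 0.417946
φₘ = atan2(sin φ₁ + sin φ₂, √((cos φ₁ + Bx)² + By²)) = -21.74385°
λₘ = λ₁ + atan2(By, cos φ₁ + Bx) = 87.29345°

21.744°S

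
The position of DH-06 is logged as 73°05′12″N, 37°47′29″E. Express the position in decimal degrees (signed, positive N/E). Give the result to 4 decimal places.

+73.0867°, +37.7914°

lat: 73.0867° N → +73.0867°
lon: 37.7914° E → +37.7914°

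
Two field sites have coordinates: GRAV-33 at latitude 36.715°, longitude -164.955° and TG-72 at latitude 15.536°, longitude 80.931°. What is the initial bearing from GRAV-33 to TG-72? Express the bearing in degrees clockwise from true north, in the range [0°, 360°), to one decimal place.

297.1°

Δλ = -114.1140°
y = sin Δλ · cos φ₂ = -0.879385
x = cos φ₁ sin φ₂ − sin φ₁ cos φ₂ cos Δλ = 0.450032
θ = atan2(y, x) = -62.8986° → 297.1014° (mod 360°)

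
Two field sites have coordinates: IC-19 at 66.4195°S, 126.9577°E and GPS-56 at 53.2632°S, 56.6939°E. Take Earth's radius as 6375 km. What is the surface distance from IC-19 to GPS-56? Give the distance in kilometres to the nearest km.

Δφ = 13.1563°,  Δλ = -70.2638°
a = sin²(Δφ/2) + cos φ₁ cos φ₂ sin²(Δλ/2) = 0.092362
c = 2·arcsin(√a) = 0.617590 rad = 35.3853°
d = R·c = 6375 × 0.617590 = 3937.1 km

3937 km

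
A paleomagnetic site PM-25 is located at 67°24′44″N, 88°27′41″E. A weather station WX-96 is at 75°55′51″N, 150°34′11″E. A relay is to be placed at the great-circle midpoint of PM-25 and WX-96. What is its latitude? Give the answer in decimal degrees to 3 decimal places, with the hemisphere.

PM-25: φ = +67.41222°, λ = +88.46139°
WX-96: φ = +75.93083°, λ = +150.56972°
Bx = cos φ₂ cos Δλ = 0.113719,  By = cos φ₂ sin Δλ = 0.214854
φₘ = atan2(sin φ₁ + sin φ₂, √((cos φ₁ + Bx)² + By²)) = 74.01930°
λₘ = λ₁ + atan2(By, cos φ₁ + Bx) = 111.80600°

74.019°N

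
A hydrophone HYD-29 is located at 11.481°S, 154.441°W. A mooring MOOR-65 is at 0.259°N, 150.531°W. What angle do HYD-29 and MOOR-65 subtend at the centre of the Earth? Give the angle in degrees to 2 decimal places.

Δφ = 11.7400°,  Δλ = 3.9100°
a = sin²(Δφ/2) + cos φ₁ cos φ₂ sin²(Δλ/2) = 0.011600
c = 2·arcsin(√a) = 0.215825 rad = 12.3659°

12.37°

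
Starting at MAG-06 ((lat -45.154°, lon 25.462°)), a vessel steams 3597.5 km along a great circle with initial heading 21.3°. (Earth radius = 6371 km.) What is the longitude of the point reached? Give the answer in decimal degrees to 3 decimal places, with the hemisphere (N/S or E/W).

37.035°E

δ = d/R = 3597.5/6371 = 0.564668 rad
φ₂ = arcsin(sin φ₁ cos δ + cos φ₁ sin δ cos θ)
   = arcsin(-0.70900·0.84477 + 0.70520·0.53514·0.93169) = -14.32029°
λ₂ = λ₁ + atan2(sin θ sin δ cos φ₁, cos δ − sin φ₁ sin φ₂) = 37.03535°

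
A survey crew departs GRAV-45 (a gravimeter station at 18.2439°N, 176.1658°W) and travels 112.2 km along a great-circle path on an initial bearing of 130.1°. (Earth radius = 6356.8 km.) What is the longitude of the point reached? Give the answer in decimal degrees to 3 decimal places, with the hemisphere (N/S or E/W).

175.354°W

δ = d/R = 112.2/6356.8 = 0.017650 rad
φ₂ = arcsin(sin φ₁ cos δ + cos φ₁ sin δ cos θ)
   = arcsin(0.31306·0.99984 + 0.94973·0.01765·-0.64412) = 17.59081°
λ₂ = λ₁ + atan2(sin θ sin δ cos φ₁, cos δ − sin φ₁ sin φ₂) = -175.35431°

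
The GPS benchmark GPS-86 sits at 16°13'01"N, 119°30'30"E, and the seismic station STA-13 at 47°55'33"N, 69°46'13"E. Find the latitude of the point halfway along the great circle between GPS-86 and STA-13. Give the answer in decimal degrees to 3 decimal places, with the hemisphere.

GPS-86: φ = +16.21694°, λ = +119.50833°
STA-13: φ = +47.92583°, λ = +69.77028°
Bx = cos φ₂ cos Δλ = 0.433069,  By = cos φ₂ sin Δλ = -0.511346
φₘ = atan2(sin φ₁ + sin φ₂, √((cos φ₁ + Bx)² + By²)) = 34.53995°
λₘ = λ₁ + atan2(By, cos φ₁ + Bx) = 99.35477°

34.540°N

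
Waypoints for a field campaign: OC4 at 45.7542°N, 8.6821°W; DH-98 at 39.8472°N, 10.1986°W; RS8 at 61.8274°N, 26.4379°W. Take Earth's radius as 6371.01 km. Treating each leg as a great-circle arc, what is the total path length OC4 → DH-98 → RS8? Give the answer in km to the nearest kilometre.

OC4→DH-98: c = 0.104904 rad, d = 668.34 km
DH-98→RS8: c = 0.420583 rad, d = 2679.54 km
Total = 668.34 + 2679.54 = 3347.88 km

3348 km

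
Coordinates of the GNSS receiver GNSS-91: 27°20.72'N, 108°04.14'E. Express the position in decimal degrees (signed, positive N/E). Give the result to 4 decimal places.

lat: 27.3453° N → +27.3453°
lon: 108.0690° E → +108.0690°

+27.3453°, +108.0690°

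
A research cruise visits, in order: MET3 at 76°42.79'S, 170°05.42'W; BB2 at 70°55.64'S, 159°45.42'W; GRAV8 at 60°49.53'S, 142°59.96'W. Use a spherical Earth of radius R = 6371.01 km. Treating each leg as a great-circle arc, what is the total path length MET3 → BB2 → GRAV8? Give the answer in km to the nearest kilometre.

2063 km

MET3: φ = -76.71317°, λ = -170.09033°
BB2: φ = -70.92733°, λ = -159.75700°
GRAV8: φ = -60.82550°, λ = -142.99933°
MET3→BB2: c = 0.112419 rad, d = 716.22 km
BB2→GRAV8: c = 0.211424 rad, d = 1346.99 km
Total = 716.22 + 1346.99 = 2063.21 km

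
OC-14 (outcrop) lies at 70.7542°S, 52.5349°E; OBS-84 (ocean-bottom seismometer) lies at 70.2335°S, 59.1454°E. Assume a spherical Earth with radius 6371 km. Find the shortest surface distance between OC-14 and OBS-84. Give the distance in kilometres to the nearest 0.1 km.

252.0 km

Δφ = 0.5207°,  Δλ = 6.6105°
a = sin²(Δφ/2) + cos φ₁ cos φ₂ sin²(Δλ/2) = 0.000391
c = 2·arcsin(√a) = 0.039560 rad = 2.2666°
d = R·c = 6371 × 0.039560 = 252.0 km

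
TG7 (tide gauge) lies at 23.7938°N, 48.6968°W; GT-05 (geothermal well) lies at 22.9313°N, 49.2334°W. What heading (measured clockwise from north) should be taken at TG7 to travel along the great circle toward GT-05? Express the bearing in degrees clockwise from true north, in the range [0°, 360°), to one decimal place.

209.8°

Δλ = -0.5366°
y = sin Δλ · cos φ₂ = -0.008625
x = cos φ₁ sin φ₂ − sin φ₁ cos φ₂ cos Δλ = -0.015037
θ = atan2(y, x) = -150.1609° → 209.8391° (mod 360°)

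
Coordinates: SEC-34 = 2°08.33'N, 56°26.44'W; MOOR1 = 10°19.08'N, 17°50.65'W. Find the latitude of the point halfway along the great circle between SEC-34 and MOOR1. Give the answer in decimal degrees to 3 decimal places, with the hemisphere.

SEC-34: φ = +2.13883°, λ = -56.44067°
MOOR1: φ = +10.31800°, λ = -17.84417°
Bx = cos φ₂ cos Δλ = 0.768920,  By = cos φ₂ sin Δλ = 0.613744
φₘ = atan2(sin φ₁ + sin φ₂, √((cos φ₁ + Bx)² + By²)) = 6.59602°
λₘ = λ₁ + atan2(By, cos φ₁ + Bx) = -37.29897°

6.596°N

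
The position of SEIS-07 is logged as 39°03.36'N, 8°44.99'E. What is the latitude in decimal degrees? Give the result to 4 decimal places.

39° + 3.36′/60 = 39 + 0.05600 = 39.0560°

39.0560°N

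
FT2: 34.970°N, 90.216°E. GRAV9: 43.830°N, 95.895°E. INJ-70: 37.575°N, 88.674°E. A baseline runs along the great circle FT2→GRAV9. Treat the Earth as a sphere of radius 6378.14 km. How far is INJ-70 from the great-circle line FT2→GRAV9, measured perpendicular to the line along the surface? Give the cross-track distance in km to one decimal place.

244.8 km

δ₁₃ = central angle FT2→INJ-70 = 0.050376 rad  (haversine)
θ₁₃ = bearing FT2→INJ-70 = 334.941°,  θ₁₂ = bearing FT2→GRAV9 = 24.582°
dₓₜ = R·arcsin(sin δ₁₃ · sin(θ₁₃ − θ₁₂)) = 6378.14·arcsin(0.05035·sin(310.359°)) = -244.789 km
|dₓₜ| = 244.789 km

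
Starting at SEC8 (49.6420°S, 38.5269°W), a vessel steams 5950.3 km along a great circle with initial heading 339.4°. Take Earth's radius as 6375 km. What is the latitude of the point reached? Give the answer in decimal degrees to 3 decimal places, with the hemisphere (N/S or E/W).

δ = d/R = 5950.3/6375 = 0.933380 rad
φ₂ = arcsin(sin φ₁ cos δ + cos φ₁ sin δ cos θ)
   = arcsin(-0.76201·0.59512 + 0.64756·0.80364·0.93606) = 1.92774°
λ₂ = λ₁ + atan2(sin θ sin δ cos φ₁, cos δ − sin φ₁ sin φ₂) = -54.96103°

1.928°N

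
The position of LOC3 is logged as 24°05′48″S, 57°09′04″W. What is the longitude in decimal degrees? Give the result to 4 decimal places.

57.1511°W

57° + 9′/60 + 4″/3600 = 57 + 0.15000 + 0.00111 = 57.1511°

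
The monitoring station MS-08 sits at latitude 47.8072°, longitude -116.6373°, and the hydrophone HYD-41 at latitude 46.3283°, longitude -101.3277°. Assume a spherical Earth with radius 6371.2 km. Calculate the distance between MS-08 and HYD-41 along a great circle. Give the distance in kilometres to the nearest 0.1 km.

Δφ = -1.4789°,  Δλ = 15.3096°
a = sin²(Δφ/2) + cos φ₁ cos φ₂ sin²(Δλ/2) = 0.008396
c = 2·arcsin(√a) = 0.183511 rad = 10.5144°
d = R·c = 6371.2 × 0.183511 = 1169.2 km

1169.2 km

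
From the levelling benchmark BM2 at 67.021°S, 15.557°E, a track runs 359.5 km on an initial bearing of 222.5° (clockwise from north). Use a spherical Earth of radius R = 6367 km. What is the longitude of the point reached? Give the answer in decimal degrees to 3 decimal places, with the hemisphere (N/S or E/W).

δ = d/R = 359.5/6367 = 0.056463 rad
φ₂ = arcsin(sin φ₁ cos δ + cos φ₁ sin δ cos θ)
   = arcsin(-0.92065·0.99841 + 0.39039·0.05643·-0.73728) = -69.29673°
λ₂ = λ₁ + atan2(sin θ sin δ cos φ₁, cos δ − sin φ₁ sin φ₂) = 9.36600°

9.366°E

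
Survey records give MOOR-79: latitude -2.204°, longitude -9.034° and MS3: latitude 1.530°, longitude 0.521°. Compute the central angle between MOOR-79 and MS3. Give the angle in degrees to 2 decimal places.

10.26°

Δφ = 3.7340°,  Δλ = 9.5550°
a = sin²(Δφ/2) + cos φ₁ cos φ₂ sin²(Δλ/2) = 0.007990
c = 2·arcsin(√a) = 0.179018 rad = 10.2570°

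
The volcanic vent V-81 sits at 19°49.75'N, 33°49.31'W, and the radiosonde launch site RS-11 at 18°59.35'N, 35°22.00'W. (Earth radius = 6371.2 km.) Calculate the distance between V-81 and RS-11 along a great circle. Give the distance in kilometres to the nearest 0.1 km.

V-81: φ = +19.82917°, λ = -33.82183°
RS-11: φ = +18.98917°, λ = -35.36667°
Δφ = -0.8400°,  Δλ = -1.5448°
a = sin²(Δφ/2) + cos φ₁ cos φ₂ sin²(Δλ/2) = 0.000215
c = 2·arcsin(√a) = 0.029353 rad = 1.6818°
d = R·c = 6371.2 × 0.029353 = 187.0 km

187.0 km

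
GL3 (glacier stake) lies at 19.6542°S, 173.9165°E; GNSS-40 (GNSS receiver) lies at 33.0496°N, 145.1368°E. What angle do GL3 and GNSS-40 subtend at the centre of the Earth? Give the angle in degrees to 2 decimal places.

59.44°

Δφ = 52.7038°,  Δλ = -28.7797°
a = sin²(Δφ/2) + cos φ₁ cos φ₂ sin²(Δλ/2) = 0.245784
c = 2·arcsin(√a) = 1.037434 rad = 59.4406°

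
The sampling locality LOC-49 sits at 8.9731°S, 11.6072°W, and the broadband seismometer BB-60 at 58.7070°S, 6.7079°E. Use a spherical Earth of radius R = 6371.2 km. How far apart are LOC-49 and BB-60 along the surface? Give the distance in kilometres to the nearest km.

Δφ = -49.7339°,  Δλ = 18.3151°
a = sin²(Δφ/2) + cos φ₁ cos φ₂ sin²(Δλ/2) = 0.189826
c = 2·arcsin(√a) = 0.901610 rad = 51.6584°
d = R·c = 6371.2 × 0.901610 = 5744.3 km

5744 km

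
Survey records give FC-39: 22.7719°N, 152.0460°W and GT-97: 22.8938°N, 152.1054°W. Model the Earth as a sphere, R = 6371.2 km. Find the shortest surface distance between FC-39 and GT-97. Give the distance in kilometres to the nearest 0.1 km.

Δφ = 0.1219°,  Δλ = -0.0594°
a = sin²(Δφ/2) + cos φ₁ cos φ₂ sin²(Δλ/2) = 0.000001
c = 2·arcsin(√a) = 0.002332 rad = 0.1336°
d = R·c = 6371.2 × 0.002332 = 14.9 km

14.9 km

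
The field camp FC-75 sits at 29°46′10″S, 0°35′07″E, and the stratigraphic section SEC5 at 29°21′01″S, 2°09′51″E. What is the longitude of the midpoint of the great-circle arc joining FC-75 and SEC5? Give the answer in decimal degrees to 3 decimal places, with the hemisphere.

1.376°E

FC-75: φ = -29.76944°, λ = +0.58528°
SEC5: φ = -29.35028°, λ = +2.16417°
Bx = cos φ₂ cos Δλ = 0.871309,  By = cos φ₂ sin Δλ = 0.024017
φₘ = atan2(sin φ₁ + sin φ₂, √((cos φ₁ + Bx)² + By²)) = -29.56220°
λₘ = λ₁ + atan2(By, cos φ₁ + Bx) = 1.37636°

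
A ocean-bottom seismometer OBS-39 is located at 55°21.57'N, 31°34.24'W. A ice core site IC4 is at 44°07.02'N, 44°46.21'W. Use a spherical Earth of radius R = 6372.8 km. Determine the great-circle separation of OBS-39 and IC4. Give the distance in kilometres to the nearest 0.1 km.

1564.2 km

OBS-39: φ = +55.35950°, λ = -31.57067°
IC4: φ = +44.11700°, λ = -44.77017°
Δφ = -11.2425°,  Δλ = -13.1995°
a = sin²(Δφ/2) + cos φ₁ cos φ₂ sin²(Δλ/2) = 0.014985
c = 2·arcsin(√a) = 0.245444 rad = 14.0629°
d = R·c = 6372.8 × 0.245444 = 1564.2 km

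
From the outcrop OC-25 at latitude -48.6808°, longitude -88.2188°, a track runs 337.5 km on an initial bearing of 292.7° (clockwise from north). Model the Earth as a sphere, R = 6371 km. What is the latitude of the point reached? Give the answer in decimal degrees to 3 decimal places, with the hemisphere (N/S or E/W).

47.434°S

δ = d/R = 337.5/6371 = 0.052974 rad
φ₂ = arcsin(sin φ₁ cos δ + cos φ₁ sin δ cos θ)
   = arcsin(-0.75104·0.99860 + 0.66025·0.05295·0.38591) = -47.43395°
λ₂ = λ₁ + atan2(sin θ sin δ cos φ₁, cos δ − sin φ₁ sin φ₂) = -92.35993°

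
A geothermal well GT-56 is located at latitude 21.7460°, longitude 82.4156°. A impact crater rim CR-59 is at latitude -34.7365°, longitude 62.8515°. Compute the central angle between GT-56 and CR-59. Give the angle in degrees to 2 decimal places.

59.46°

Δφ = -56.4825°,  Δλ = -19.5641°
a = sin²(Δφ/2) + cos φ₁ cos φ₂ sin²(Δλ/2) = 0.245938
c = 2·arcsin(√a) = 1.037791 rad = 59.4610°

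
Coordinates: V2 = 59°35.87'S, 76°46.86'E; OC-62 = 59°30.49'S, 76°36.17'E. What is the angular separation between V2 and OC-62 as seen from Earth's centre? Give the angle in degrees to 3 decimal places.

0.127°

V2: φ = -59.59783°, λ = +76.78100°
OC-62: φ = -59.50817°, λ = +76.60283°
Δφ = 0.0897°,  Δλ = -0.1782°
a = sin²(Δφ/2) + cos φ₁ cos φ₂ sin²(Δλ/2) = 0.000001
c = 2·arcsin(√a) = 0.002221 rad = 0.1272°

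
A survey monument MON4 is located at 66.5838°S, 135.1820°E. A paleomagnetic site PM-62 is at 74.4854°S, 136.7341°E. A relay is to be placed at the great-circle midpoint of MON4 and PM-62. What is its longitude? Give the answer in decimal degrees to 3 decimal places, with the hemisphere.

Bx = cos φ₂ cos Δλ = 0.267386,  By = cos φ₂ sin Δλ = 0.007245
φₘ = atan2(sin φ₁ + sin φ₂, √((cos φ₁ + Bx)² + By²)) = -70.53619°
λₘ = λ₁ + atan2(By, cos φ₁ + Bx) = 135.80640°

135.806°E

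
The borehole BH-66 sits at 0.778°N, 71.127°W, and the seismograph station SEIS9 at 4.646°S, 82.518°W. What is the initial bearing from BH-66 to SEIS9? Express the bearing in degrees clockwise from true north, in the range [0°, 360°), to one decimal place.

244.4°

Δλ = -11.3910°
y = sin Δλ · cos φ₂ = -0.196854
x = cos φ₁ sin φ₂ − sin φ₁ cos φ₂ cos Δλ = -0.094259
θ = atan2(y, x) = -115.5862° → 244.4138° (mod 360°)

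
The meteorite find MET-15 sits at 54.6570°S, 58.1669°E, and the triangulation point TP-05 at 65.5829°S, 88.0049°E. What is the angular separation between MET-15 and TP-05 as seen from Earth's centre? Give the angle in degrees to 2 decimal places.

18.16°

Δφ = -10.9259°,  Δλ = 29.8380°
a = sin²(Δφ/2) + cos φ₁ cos φ₂ sin²(Δλ/2) = 0.024913
c = 2·arcsin(√a) = 0.317004 rad = 18.1630°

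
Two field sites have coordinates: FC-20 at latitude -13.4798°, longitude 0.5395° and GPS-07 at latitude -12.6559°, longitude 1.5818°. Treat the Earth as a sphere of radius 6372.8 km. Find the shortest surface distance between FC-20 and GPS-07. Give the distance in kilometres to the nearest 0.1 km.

Δφ = 0.8239°,  Δλ = 1.0423°
a = sin²(Δφ/2) + cos φ₁ cos φ₂ sin²(Δλ/2) = 0.000130
c = 2·arcsin(√a) = 0.022821 rad = 1.3075°
d = R·c = 6372.8 × 0.022821 = 145.4 km

145.4 km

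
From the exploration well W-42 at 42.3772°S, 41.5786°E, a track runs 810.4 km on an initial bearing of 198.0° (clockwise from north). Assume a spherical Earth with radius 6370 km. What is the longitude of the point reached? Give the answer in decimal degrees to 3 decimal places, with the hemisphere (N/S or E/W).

δ = d/R = 810.4/6370 = 0.127221 rad
φ₂ = arcsin(sin φ₁ cos δ + cos φ₁ sin δ cos θ)
   = arcsin(-0.67401·0.99192 + 0.73872·0.12688·-0.95106) = -49.26203°
λ₂ = λ₁ + atan2(sin θ sin δ cos φ₁, cos δ − sin φ₁ sin φ₂) = 38.13425°

38.134°E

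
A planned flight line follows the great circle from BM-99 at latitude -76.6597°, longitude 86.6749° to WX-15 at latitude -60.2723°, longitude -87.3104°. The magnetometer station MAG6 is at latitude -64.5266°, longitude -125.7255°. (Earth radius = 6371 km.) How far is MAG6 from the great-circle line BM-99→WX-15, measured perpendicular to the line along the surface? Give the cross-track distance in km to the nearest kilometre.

δ₁₃ = central angle BM-99→MAG6 = 0.652387 rad  (haversine)
θ₁₃ = bearing BM-99→MAG6 = 157.690°,  θ₁₂ = bearing BM-99→WX-15 = 184.368°
dₓₜ = R·arcsin(sin δ₁₃ · sin(θ₁₃ − θ₁₂)) = 6371·arcsin(0.60708·sin(-26.678°)) = -1758.772 km
|dₓₜ| = 1758.772 km

1759 km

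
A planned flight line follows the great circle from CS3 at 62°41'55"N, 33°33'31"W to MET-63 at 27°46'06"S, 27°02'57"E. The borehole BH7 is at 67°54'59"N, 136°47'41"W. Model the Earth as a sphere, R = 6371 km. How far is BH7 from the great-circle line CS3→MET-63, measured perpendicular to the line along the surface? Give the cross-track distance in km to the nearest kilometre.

1096 km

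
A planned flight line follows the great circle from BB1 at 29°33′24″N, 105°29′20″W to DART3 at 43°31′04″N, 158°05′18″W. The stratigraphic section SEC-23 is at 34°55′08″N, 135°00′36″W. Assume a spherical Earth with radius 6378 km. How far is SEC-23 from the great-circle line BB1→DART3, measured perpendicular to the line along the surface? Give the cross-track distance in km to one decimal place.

648.4 km

BB1: φ = +29.55667°, λ = -105.48889°
DART3: φ = +43.51778°, λ = -158.08833°
SEC-23: φ = +34.91889°, λ = -135.01000°
δ₁₃ = central angle BB1→SEC-23 = 0.444038 rad  (haversine)
θ₁₃ = bearing BB1→SEC-23 = 289.863°,  θ₁₂ = bearing BB1→DART3 = 303.528°
dₓₜ = R·arcsin(sin δ₁₃ · sin(θ₁₃ − θ₁₂)) = 6378·arcsin(0.42959·sin(-13.665°)) = -648.425 km
|dₓₜ| = 648.425 km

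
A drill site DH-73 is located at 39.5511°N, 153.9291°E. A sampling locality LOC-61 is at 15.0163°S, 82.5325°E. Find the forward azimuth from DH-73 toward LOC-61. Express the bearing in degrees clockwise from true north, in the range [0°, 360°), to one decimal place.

246.6°

Δλ = -71.3966°
y = sin Δλ · cos φ₂ = -0.915386
x = cos φ₁ sin φ₂ − sin φ₁ cos φ₂ cos Δλ = -0.395978
θ = atan2(y, x) = -113.3923° → 246.6077° (mod 360°)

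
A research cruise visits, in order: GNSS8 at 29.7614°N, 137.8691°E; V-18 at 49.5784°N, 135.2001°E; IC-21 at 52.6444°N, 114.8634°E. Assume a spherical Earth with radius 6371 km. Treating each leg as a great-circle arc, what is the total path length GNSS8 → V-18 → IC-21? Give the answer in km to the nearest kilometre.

GNSS8→V-18: c = 0.347669 rad, d = 2215.00 km
V-18→IC-21: c = 0.228334 rad, d = 1454.72 km
Total = 2215.00 + 1454.72 = 3669.71 km

3670 km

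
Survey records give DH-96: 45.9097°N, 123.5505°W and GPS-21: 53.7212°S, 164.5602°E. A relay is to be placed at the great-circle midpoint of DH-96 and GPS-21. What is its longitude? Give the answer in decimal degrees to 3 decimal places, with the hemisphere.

156.141°W

Bx = cos φ₂ cos Δλ = 0.183937,  By = cos φ₂ sin Δλ = -0.562400
φₘ = atan2(sin φ₁ + sin φ₂, √((cos φ₁ + Bx)² + By²)) = -4.81225°
λₘ = λ₁ + atan2(By, cos φ₁ + Bx) = -156.14081°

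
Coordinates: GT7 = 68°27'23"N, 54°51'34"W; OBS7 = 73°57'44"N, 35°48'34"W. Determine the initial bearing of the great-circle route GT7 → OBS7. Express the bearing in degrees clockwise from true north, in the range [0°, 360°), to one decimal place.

GT7: φ = +68.45639°, λ = -54.85944°
OBS7: φ = +73.96222°, λ = -35.80944°
Δλ = 19.0500°
y = sin Δλ · cos φ₂ = 0.090173
x = cos φ₁ sin φ₂ − sin φ₁ cos φ₂ cos Δλ = 0.110020
θ = atan2(y, x) = 39.3382° → 39.3382° (mod 360°)

39.3°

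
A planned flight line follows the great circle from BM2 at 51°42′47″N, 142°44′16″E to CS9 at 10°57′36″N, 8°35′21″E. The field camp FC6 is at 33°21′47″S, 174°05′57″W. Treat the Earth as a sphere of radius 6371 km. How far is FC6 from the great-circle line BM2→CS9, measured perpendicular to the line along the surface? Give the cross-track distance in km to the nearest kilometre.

1355 km

BM2: φ = +51.71306°, λ = +142.73778°
CS9: φ = +10.96000°, λ = +8.58917°
FC6: φ = -33.36306°, λ = -174.09917°
δ₁₃ = central angle BM2→FC6 = 1.625019 rad  (haversine)
θ₁₃ = bearing BM2→FC6 = 145.097°,  θ₁₂ = bearing BM2→CS9 = 312.897°
dₓₜ = R·arcsin(sin δ₁₃ · sin(θ₁₃ − θ₁₂)) = 6371·arcsin(0.99853·sin(-167.799°)) = -1354.611 km
|dₓₜ| = 1354.611 km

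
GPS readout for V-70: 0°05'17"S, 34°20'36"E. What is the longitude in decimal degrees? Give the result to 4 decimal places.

34° + 20′/60 + 36″/3600 = 34 + 0.33333 + 0.01000 = 34.3433°

34.3433°E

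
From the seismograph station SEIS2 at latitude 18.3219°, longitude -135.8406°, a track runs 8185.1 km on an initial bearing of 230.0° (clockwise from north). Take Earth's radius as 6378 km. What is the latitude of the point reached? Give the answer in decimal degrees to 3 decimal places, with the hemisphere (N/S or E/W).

29.738°S

δ = d/R = 8185.1/6378 = 1.283333 rad
φ₂ = arcsin(sin φ₁ cos δ + cos φ₁ sin δ cos θ)
   = arcsin(0.31436·0.28352 + 0.94931·0.95897·-0.64279) = -29.73814°
λ₂ = λ₁ + atan2(sin θ sin δ cos φ₁, cos δ − sin φ₁ sin φ₂) = 166.37674°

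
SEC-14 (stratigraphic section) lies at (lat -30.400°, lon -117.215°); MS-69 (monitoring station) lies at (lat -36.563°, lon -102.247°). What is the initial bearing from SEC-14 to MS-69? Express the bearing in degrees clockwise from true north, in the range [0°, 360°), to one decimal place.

Δλ = 14.9680°
y = sin Δλ · cos φ₂ = 0.207451
x = cos φ₁ sin φ₂ − sin φ₁ cos φ₂ cos Δλ = -0.121148
θ = atan2(y, x) = 120.2843° → 120.2843° (mod 360°)

120.3°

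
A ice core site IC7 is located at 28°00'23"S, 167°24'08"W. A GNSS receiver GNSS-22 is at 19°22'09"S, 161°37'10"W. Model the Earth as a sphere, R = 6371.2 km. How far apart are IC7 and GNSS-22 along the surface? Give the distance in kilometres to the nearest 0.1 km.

IC7: φ = -28.00639°, λ = -167.40222°
GNSS-22: φ = -19.36917°, λ = -161.61944°
Δφ = 8.6372°,  Δλ = 5.7828°
a = sin²(Δφ/2) + cos φ₁ cos φ₂ sin²(Δλ/2) = 0.007790
c = 2·arcsin(√a) = 0.176750 rad = 10.1270°
d = R·c = 6371.2 × 0.176750 = 1126.1 km

1126.1 km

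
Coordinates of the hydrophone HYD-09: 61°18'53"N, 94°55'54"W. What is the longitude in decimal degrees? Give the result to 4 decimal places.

94° + 55′/60 + 54″/3600 = 94 + 0.91667 + 0.01500 = 94.9317°

94.9317°W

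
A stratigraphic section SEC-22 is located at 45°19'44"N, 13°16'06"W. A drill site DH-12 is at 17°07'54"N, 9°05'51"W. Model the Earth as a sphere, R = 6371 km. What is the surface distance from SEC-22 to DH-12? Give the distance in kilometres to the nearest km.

SEC-22: φ = +45.32889°, λ = -13.26833°
DH-12: φ = +17.13167°, λ = -9.09750°
Δφ = -28.1972°,  Δλ = 4.1708°
a = sin²(Δφ/2) + cos φ₁ cos φ₂ sin²(Δλ/2) = 0.060226
c = 2·arcsin(√a) = 0.495887 rad = 28.4122°
d = R·c = 6371 × 0.495887 = 3159.3 km

3159 km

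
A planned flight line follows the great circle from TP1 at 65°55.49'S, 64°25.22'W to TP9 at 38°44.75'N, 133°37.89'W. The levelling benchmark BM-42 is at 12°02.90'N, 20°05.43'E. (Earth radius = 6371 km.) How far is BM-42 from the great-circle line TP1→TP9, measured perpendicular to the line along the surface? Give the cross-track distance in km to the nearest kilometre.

TP1: φ = -65.92483°, λ = -64.42033°
TP9: φ = +38.74583°, λ = -133.63150°
BM-42: φ = +12.04833°, λ = +20.09050°
δ₁₃ = central angle TP1→BM-42 = 1.723809 rad  (haversine)
θ₁₃ = bearing TP1→BM-42 = 80.062°,  θ₁₂ = bearing TP1→TP9 = 304.868°
dₓₜ = R·arcsin(sin δ₁₃ · sin(θ₁₃ − θ₁₂)) = 6371·arcsin(0.98832·sin(-224.805°)) = 4908.616 km
|dₓₜ| = 4908.616 km

4909 km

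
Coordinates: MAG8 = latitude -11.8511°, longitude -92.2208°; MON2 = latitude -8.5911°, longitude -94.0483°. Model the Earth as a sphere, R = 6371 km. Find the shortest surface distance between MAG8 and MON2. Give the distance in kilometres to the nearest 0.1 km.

Δφ = 3.2600°,  Δλ = -1.8275°
a = sin²(Δφ/2) + cos φ₁ cos φ₂ sin²(Δλ/2) = 0.001055
c = 2·arcsin(√a) = 0.064980 rad = 3.7231°
d = R·c = 6371 × 0.064980 = 414.0 km

414.0 km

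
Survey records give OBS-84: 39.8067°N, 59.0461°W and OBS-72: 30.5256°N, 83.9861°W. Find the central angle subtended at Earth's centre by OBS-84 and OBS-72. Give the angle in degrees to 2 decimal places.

Δφ = -9.2811°,  Δλ = -24.9400°
a = sin²(Δφ/2) + cos φ₁ cos φ₂ sin²(Δλ/2) = 0.037399
c = 2·arcsin(√a) = 0.389229 rad = 22.3012°

22.30°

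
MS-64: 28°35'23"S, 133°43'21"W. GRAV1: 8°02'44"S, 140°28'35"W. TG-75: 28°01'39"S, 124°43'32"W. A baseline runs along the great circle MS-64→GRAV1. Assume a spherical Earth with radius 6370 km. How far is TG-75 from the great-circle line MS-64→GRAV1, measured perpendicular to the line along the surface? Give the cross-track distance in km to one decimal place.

MS-64: φ = -28.58972°, λ = -133.72250°
GRAV1: φ = -8.04556°, λ = -140.47639°
TG-75: φ = -28.02750°, λ = -124.72556°
δ₁₃ = central angle MS-64→TG-75 = 0.138562 rad  (haversine)
θ₁₃ = bearing MS-64→TG-75 = 88.085°,  θ₁₂ = bearing MS-64→GRAV1 = 341.481°
dₓₜ = R·arcsin(sin δ₁₃ · sin(θ₁₃ − θ₁₂)) = 6370·arcsin(0.13812·sin(-253.396°)) = 845.612 km
|dₓₜ| = 845.612 km

845.6 km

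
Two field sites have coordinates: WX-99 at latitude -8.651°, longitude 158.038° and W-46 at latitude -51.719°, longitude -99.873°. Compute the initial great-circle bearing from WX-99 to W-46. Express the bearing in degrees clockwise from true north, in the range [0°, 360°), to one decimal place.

Δλ = 102.0890°
y = sin Δλ · cos φ₂ = 0.605780
x = cos φ₁ sin φ₂ − sin φ₁ cos φ₂ cos Δλ = -0.795567
θ = atan2(y, x) = 142.7127° → 142.7127° (mod 360°)

142.7°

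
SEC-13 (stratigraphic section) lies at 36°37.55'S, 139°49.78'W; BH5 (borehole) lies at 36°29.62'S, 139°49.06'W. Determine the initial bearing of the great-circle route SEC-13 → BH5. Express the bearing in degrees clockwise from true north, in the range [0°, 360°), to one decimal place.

SEC-13: φ = -36.62583°, λ = -139.82967°
BH5: φ = -36.49367°, λ = -139.81767°
Δλ = 0.0120°
y = sin Δλ · cos φ₂ = 0.000168
x = cos φ₁ sin φ₂ − sin φ₁ cos φ₂ cos Δλ = 0.002307
θ = atan2(y, x) = 4.1747° → 4.1747° (mod 360°)

4.2°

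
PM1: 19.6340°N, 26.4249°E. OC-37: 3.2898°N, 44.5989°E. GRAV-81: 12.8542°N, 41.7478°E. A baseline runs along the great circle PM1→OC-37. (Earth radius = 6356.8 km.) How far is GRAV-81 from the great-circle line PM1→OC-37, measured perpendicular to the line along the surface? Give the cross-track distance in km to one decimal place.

545.9 km

δ₁₃ = central angle PM1→GRAV-81 = 0.282488 rad  (haversine)
θ₁₃ = bearing PM1→GRAV-81 = 112.442°,  θ₁₂ = bearing PM1→OC-37 = 130.364°
dₓₜ = R·arcsin(sin δ₁₃ · sin(θ₁₃ − θ₁₂)) = 6356.8·arcsin(0.27875·sin(-17.922°)) = -545.933 km
|dₓₜ| = 545.933 km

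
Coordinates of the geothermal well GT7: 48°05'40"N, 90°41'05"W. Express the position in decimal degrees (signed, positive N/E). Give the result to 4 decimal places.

+48.0944°, -90.6847°

lat: 48.0944° N → +48.0944°
lon: 90.6847° W → -90.6847°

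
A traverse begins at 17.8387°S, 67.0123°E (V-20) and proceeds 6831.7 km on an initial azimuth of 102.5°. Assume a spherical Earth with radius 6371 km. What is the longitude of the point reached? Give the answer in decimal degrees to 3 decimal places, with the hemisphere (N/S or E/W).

132.176°E

δ = d/R = 6831.7/6371 = 1.072312 rad
φ₂ = arcsin(sin φ₁ cos δ + cos φ₁ sin δ cos θ)
   = arcsin(-0.30634·0.47809 + 0.95192·0.87831·-0.21644) = -19.11225°
λ₂ = λ₁ + atan2(sin θ sin δ cos φ₁, cos δ − sin φ₁ sin φ₂) = 132.17604°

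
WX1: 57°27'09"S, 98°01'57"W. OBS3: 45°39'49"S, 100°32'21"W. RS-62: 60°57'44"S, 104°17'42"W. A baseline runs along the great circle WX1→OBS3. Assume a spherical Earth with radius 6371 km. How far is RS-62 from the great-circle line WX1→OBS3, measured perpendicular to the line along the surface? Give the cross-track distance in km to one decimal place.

WX1: φ = -57.45250°, λ = -98.03250°
OBS3: φ = -45.66361°, λ = -100.53917°
RS-62: φ = -60.96222°, λ = -104.29500°
δ₁₃ = central angle WX1→RS-62 = 0.082896 rad  (haversine)
θ₁₃ = bearing WX1→RS-62 = 219.751°,  θ₁₂ = bearing WX1→OBS3 = 351.468°
dₓₜ = R·arcsin(sin δ₁₃ · sin(θ₁₃ − θ₁₂)) = 6371·arcsin(0.08280·sin(-131.717°)) = -394.019 km
|dₓₜ| = 394.019 km

394.0 km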